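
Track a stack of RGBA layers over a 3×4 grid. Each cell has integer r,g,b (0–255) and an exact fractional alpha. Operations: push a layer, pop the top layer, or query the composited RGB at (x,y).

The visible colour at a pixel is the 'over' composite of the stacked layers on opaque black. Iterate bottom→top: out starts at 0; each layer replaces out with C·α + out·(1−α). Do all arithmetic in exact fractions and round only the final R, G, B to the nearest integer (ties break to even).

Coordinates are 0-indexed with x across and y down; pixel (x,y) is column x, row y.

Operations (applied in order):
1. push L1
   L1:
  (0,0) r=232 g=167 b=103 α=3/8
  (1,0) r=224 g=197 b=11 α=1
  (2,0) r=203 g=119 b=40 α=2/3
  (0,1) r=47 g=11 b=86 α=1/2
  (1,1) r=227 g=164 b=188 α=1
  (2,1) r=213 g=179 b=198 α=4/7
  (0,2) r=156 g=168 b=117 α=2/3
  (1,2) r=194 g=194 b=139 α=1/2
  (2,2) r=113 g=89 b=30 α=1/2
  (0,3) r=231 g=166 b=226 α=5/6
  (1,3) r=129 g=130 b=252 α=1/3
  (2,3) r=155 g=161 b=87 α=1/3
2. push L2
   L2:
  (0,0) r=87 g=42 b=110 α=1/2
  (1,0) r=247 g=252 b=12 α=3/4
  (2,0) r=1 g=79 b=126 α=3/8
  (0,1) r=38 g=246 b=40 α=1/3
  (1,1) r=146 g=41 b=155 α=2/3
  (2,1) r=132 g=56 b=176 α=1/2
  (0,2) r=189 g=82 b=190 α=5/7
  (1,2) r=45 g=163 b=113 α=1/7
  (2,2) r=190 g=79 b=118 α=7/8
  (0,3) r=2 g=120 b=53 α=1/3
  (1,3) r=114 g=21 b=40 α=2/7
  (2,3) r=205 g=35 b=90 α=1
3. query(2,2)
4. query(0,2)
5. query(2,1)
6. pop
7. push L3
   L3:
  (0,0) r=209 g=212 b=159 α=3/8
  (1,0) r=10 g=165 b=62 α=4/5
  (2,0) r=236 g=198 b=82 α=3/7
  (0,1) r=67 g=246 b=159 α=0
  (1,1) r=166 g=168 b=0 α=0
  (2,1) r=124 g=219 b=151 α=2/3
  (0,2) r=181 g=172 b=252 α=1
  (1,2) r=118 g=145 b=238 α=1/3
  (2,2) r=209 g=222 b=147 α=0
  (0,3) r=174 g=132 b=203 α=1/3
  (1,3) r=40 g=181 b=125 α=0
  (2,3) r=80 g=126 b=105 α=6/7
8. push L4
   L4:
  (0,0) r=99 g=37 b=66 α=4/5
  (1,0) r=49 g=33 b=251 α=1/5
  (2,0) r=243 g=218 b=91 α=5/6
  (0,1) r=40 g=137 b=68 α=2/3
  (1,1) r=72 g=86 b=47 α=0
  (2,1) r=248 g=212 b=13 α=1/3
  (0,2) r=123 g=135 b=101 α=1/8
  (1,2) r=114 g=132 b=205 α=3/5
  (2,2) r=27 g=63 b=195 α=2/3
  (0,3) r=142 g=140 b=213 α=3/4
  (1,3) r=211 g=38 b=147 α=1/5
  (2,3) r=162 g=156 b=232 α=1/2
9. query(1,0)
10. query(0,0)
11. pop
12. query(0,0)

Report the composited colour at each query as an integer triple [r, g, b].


(2,2) stack=L1,L2; from [0,0,0]:
+L1 (α=1/2) → [113/2, 89/2, 15]
+L2 (α=7/8) → [2773/16, 1195/16, 841/8]
rounded: [173, 75, 105]

at x=0,y=2 over L1,L2:
+L1 (α=2/3) → [104, 112, 78]
+L2 (α=5/7) → [1153/7, 634/7, 158]
= [165, 91, 158]

at x=2,y=1 over L1,L2:
after L1 α=4/7: [852/7, 716/7, 792/7]
after L2 α=1/2: [888/7, 554/7, 1012/7]
→ [127, 79, 145]

(1,0) stack=L1,L3,L4; from [0,0,0]:
after L1 α=1: [224, 197, 11]
after L3 α=4/5: [264/5, 857/5, 259/5]
after L4 α=1/5: [1301/25, 3593/25, 2291/25]
→ [52, 144, 92]

query (0,0) [L1,L3,L4] — begin 0,0,0
L1 α=3/8: [87, 501/8, 309/8]
L3 α=3/8: [531/4, 7593/64, 5361/64]
L4 α=4/5: [423/4, 3413/64, 22257/320]
→ [106, 53, 70]

at x=0,y=0 over L1,L3:
+L1 (α=3/8) → [87, 501/8, 309/8]
+L3 (α=3/8) → [531/4, 7593/64, 5361/64]
= [133, 119, 84]


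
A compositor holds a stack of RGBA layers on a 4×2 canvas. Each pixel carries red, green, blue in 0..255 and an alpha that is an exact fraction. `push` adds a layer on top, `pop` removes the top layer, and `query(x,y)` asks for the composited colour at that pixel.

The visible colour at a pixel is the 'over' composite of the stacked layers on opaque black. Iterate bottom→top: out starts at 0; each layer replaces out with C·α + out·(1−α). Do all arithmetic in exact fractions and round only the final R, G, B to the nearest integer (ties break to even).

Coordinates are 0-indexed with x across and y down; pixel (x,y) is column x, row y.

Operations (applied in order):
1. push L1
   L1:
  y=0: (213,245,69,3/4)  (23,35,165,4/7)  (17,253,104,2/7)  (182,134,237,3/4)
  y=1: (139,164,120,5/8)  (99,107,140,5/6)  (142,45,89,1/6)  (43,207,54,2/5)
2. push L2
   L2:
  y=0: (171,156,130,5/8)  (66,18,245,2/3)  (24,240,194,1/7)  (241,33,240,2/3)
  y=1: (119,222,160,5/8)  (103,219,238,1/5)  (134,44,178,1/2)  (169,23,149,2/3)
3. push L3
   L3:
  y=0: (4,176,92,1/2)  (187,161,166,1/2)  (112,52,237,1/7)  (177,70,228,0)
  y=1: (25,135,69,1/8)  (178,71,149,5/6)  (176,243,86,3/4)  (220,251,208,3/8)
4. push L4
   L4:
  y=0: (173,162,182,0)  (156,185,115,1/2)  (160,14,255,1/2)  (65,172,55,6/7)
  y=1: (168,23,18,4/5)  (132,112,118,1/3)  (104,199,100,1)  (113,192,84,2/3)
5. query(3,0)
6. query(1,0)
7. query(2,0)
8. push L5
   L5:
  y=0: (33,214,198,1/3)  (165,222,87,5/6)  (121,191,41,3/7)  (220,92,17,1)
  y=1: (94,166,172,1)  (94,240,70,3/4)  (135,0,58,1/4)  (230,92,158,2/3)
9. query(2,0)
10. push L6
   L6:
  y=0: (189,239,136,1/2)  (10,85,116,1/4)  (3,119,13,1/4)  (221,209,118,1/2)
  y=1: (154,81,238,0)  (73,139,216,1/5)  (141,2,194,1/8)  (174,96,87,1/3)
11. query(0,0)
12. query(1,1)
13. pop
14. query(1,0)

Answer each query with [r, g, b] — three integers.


(3,0) stack=L1,L2,L3,L4; from [0,0,0]:
after L1 α=3/4: [273/2, 201/2, 711/4]
after L2 α=2/3: [1237/6, 111/2, 877/4]
after L3 α=0: [1237/6, 111/2, 877/4]
after L4 α=6/7: [511/6, 2175/14, 2197/28]
→ [85, 155, 78]

at x=1,y=0 over L1,L2,L3,L4:
+L1 (α=4/7) → [92/7, 20, 660/7]
+L2 (α=2/3) → [1016/21, 56/3, 4090/21]
+L3 (α=1/2) → [4943/42, 539/6, 3788/21]
+L4 (α=1/2) → [11495/84, 1649/12, 6203/42]
→ [137, 137, 148]

at x=2,y=0 over L1,L2,L3,L4:
+L1 (α=2/7) → [34/7, 506/7, 208/7]
+L2 (α=1/7) → [372/49, 4716/49, 2606/49]
+L3 (α=1/7) → [7720/343, 30844/343, 27249/343]
+L4 (α=1/2) → [31300/343, 17823/343, 57357/343]
→ [91, 52, 167]

query (2,0) [L1,L2,L3,L4,L5] — begin 0,0,0
after L1 α=2/7: [34/7, 506/7, 208/7]
after L2 α=1/7: [372/49, 4716/49, 2606/49]
after L3 α=1/7: [7720/343, 30844/343, 27249/343]
after L4 α=1/2: [31300/343, 17823/343, 57357/343]
after L5 α=3/7: [249709/2401, 267831/2401, 271617/2401]
= [104, 112, 113]

query (0,0) [L1,L2,L3,L4,L5,L6] — begin 0,0,0
L1 α=3/4: [639/4, 735/4, 207/4]
L2 α=5/8: [5337/32, 5325/32, 3221/32]
L3 α=1/2: [5465/64, 10957/64, 6165/64]
L4 α=0: [5465/64, 10957/64, 6165/64]
L5 α=1/3: [6521/96, 5935/32, 4167/32]
L6 α=1/2: [24665/192, 13583/64, 8519/64]
→ [128, 212, 133]

query (1,1) [L1,L2,L3,L4,L5,L6] — begin 0,0,0
after L1 α=5/6: [165/2, 535/6, 350/3]
after L2 α=1/5: [433/5, 1727/15, 2114/15]
after L3 α=5/6: [4883/30, 3526/45, 13289/90]
after L4 α=1/3: [6863/45, 12092/135, 18599/135]
after L5 α=3/4: [19553/180, 27323/135, 46949/540]
after L6 α=1/5: [22838/225, 128057/675, 76109/675]
→ [102, 190, 113]

query (1,0) [L1,L2,L3,L4,L5] — begin 0,0,0
+L1 (α=4/7) → [92/7, 20, 660/7]
+L2 (α=2/3) → [1016/21, 56/3, 4090/21]
+L3 (α=1/2) → [4943/42, 539/6, 3788/21]
+L4 (α=1/2) → [11495/84, 1649/12, 6203/42]
+L5 (α=5/6) → [80795/504, 14969/72, 24473/252]
rounded: [160, 208, 97]


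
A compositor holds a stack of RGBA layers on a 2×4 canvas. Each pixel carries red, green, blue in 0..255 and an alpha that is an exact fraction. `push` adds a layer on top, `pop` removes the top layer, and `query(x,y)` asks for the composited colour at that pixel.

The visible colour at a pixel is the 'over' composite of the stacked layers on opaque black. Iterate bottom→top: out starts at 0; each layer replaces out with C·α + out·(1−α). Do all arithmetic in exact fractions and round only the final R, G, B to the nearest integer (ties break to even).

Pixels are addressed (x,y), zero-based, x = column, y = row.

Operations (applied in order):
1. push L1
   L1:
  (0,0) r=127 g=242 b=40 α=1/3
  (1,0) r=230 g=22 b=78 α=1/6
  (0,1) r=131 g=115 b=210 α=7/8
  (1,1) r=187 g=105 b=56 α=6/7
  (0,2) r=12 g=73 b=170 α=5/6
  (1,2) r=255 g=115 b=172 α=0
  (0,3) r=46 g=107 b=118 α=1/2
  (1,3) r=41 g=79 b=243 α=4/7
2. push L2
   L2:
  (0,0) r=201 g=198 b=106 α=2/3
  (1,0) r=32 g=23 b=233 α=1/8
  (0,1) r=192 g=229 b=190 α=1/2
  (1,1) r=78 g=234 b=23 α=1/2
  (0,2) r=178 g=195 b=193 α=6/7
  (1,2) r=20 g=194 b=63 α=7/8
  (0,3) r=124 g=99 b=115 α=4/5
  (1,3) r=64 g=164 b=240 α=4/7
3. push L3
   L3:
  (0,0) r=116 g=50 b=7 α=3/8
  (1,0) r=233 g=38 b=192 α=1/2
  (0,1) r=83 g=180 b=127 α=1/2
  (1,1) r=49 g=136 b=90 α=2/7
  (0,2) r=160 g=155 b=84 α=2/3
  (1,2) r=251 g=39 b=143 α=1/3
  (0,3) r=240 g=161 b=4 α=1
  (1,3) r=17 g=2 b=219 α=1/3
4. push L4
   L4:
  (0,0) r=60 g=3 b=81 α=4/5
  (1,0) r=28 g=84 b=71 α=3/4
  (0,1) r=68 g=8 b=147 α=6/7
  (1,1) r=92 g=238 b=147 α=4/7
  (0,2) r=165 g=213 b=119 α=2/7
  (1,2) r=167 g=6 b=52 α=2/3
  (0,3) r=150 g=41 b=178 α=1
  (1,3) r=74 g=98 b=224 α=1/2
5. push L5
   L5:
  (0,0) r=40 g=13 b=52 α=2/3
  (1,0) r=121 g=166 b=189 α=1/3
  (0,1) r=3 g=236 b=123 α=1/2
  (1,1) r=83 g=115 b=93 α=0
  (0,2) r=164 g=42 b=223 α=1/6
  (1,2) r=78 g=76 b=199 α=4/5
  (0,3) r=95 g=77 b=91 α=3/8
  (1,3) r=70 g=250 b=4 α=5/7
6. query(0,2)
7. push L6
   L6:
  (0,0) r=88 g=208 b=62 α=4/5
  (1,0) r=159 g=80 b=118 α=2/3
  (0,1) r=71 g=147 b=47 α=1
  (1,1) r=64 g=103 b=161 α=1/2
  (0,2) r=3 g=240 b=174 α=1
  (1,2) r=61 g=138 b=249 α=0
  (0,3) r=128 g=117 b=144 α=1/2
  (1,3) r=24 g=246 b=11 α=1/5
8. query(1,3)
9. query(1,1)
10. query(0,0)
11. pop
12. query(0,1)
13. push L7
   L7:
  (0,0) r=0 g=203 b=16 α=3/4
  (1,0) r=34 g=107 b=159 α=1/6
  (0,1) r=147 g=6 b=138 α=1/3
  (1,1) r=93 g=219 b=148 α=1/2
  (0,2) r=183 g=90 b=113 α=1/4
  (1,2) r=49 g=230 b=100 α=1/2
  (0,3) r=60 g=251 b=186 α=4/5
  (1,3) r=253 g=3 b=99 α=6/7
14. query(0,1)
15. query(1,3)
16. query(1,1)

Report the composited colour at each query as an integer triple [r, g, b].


(0,2) stack=L1,L2,L3,L4,L5; from [0,0,0]:
+L1 (α=5/6) → [10, 365/6, 425/3]
+L2 (α=6/7) → [154, 1055/6, 557/3]
+L3 (α=2/3) → [158, 2915/18, 1061/9]
+L4 (α=2/7) → [160, 22243/126, 7447/63]
+L5 (α=1/6) → [482/3, 116507/756, 25642/189]
→ [161, 154, 136]

at x=1,y=3 over L1,L2,L3,L4,L5,L6:
+L1 (α=4/7) → [164/7, 316/7, 972/7]
+L2 (α=4/7) → [2284/49, 5540/49, 9636/49]
+L3 (α=1/3) → [5401/147, 3726/49, 10001/49]
+L4 (α=1/2) → [16279/294, 4264/49, 20977/98]
+L5 (α=5/7) → [67729/1029, 69778/343, 21957/343]
+L6 (α=1/5) → [295612/5145, 72698/343, 91601/1715]
= [57, 212, 53]

(1,1) stack=L1,L2,L3,L4,L5,L6; from [0,0,0]:
+L1 (α=6/7) → [1122/7, 90, 48]
+L2 (α=1/2) → [834/7, 162, 71/2]
+L3 (α=2/7) → [4856/49, 1082/7, 715/14]
+L4 (α=4/7) → [32600/343, 9910/49, 10377/98]
+L5 (α=0) → [32600/343, 9910/49, 10377/98]
+L6 (α=1/2) → [27276/343, 14957/98, 26155/196]
→ [80, 153, 133]

(0,0) stack=L1,L2,L3,L4,L5,L6; from [0,0,0]:
+L1 (α=1/3) → [127/3, 242/3, 40/3]
+L2 (α=2/3) → [1333/9, 1430/9, 676/9]
+L3 (α=3/8) → [9797/72, 2125/18, 3569/72]
+L4 (α=4/5) → [27077/360, 2341/90, 26897/360]
+L5 (α=2/3) → [55877/1080, 4681/270, 64337/1080]
+L6 (α=4/5) → [436037/5400, 229321/1350, 332177/5400]
rounded: [81, 170, 62]

at x=0,y=1 over L1,L2,L3,L4,L5:
L1 α=7/8: [917/8, 805/8, 735/4]
L2 α=1/2: [2453/16, 2637/16, 1495/8]
L3 α=1/2: [3781/32, 5517/32, 2511/16]
L4 α=6/7: [16837/224, 7053/224, 16623/112]
L5 α=1/2: [17509/448, 59917/448, 30399/224]
rounded: [39, 134, 136]

at x=0,y=1 over L1,L2,L3,L4,L5,L7:
after L1 α=7/8: [917/8, 805/8, 735/4]
after L2 α=1/2: [2453/16, 2637/16, 1495/8]
after L3 α=1/2: [3781/32, 5517/32, 2511/16]
after L4 α=6/7: [16837/224, 7053/224, 16623/112]
after L5 α=1/2: [17509/448, 59917/448, 30399/224]
after L7 α=1/3: [50437/672, 61261/672, 15285/112]
rounded: [75, 91, 136]

query (1,3) [L1,L2,L3,L4,L5,L7] — begin 0,0,0
after L1 α=4/7: [164/7, 316/7, 972/7]
after L2 α=4/7: [2284/49, 5540/49, 9636/49]
after L3 α=1/3: [5401/147, 3726/49, 10001/49]
after L4 α=1/2: [16279/294, 4264/49, 20977/98]
after L5 α=5/7: [67729/1029, 69778/343, 21957/343]
after L7 α=6/7: [1629751/7203, 75952/2401, 225699/2401]
→ [226, 32, 94]

query (1,1) [L1,L2,L3,L4,L5,L7] — begin 0,0,0
+L1 (α=6/7) → [1122/7, 90, 48]
+L2 (α=1/2) → [834/7, 162, 71/2]
+L3 (α=2/7) → [4856/49, 1082/7, 715/14]
+L4 (α=4/7) → [32600/343, 9910/49, 10377/98]
+L5 (α=0) → [32600/343, 9910/49, 10377/98]
+L7 (α=1/2) → [64499/686, 20641/98, 24881/196]
rounded: [94, 211, 127]


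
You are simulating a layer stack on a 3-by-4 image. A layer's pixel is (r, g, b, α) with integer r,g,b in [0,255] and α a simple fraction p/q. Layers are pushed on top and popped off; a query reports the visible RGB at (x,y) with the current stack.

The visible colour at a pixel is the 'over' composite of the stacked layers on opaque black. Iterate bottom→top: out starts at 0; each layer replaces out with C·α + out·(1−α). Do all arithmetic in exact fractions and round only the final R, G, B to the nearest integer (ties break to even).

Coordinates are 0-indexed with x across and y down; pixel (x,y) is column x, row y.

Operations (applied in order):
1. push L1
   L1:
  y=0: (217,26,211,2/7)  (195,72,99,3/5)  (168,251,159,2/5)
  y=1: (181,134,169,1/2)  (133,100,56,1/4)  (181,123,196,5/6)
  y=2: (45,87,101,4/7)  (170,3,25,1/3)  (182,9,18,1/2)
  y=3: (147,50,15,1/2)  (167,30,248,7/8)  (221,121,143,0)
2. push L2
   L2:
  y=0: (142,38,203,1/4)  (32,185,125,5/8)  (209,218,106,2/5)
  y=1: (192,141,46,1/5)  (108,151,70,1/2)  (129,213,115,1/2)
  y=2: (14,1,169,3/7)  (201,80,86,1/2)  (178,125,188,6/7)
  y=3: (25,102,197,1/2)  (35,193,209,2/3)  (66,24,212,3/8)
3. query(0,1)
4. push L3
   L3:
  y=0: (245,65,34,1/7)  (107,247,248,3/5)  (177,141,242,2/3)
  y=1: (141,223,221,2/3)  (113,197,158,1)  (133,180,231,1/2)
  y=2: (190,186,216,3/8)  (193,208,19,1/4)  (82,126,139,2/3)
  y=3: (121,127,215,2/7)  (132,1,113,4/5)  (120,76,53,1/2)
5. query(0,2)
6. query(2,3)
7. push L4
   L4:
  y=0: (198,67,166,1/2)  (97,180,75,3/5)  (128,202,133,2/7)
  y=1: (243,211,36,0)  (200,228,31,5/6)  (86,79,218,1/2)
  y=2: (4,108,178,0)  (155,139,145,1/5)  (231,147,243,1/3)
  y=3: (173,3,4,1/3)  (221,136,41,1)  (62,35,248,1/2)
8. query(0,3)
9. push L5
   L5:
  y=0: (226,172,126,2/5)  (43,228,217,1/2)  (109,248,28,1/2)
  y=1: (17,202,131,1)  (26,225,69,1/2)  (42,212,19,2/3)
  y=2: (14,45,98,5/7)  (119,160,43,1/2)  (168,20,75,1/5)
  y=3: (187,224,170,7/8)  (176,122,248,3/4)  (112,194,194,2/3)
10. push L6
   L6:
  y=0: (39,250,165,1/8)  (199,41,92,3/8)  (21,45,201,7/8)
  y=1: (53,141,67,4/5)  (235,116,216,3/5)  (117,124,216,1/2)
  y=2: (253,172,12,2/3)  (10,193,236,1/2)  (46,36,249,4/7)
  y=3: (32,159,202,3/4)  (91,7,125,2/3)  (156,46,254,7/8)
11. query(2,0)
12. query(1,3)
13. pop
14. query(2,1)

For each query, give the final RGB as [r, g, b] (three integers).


(0,1) stack=L1,L2; from [0,0,0]:
L1 α=1/2: [181/2, 67, 169/2]
L2 α=1/5: [554/5, 409/5, 384/5]
→ [111, 82, 77]

at x=0,y=2 over L1,L2,L3:
L1 α=4/7: [180/7, 348/7, 404/7]
L2 α=3/7: [1014/49, 1413/49, 5165/49]
L3 α=3/8: [4125/49, 34407/392, 57577/392]
= [84, 88, 147]

at x=2,y=3 over L1,L2,L3:
after L1 α=0: [0, 0, 0]
after L2 α=3/8: [99/4, 9, 159/2]
after L3 α=1/2: [579/8, 85/2, 265/4]
= [72, 42, 66]

(0,3) stack=L1,L2,L3,L4; from [0,0,0]:
+L1 (α=1/2) → [147/2, 25, 15/2]
+L2 (α=1/2) → [197/4, 127/2, 409/4]
+L3 (α=2/7) → [279/4, 1143/14, 3765/28]
+L4 (α=1/3) → [625/6, 388/7, 3821/42]
= [104, 55, 91]

query (2,0) [L1,L2,L3,L4,L5,L6] — begin 0,0,0
+L1 (α=2/5) → [336/5, 502/5, 318/5]
+L2 (α=2/5) → [3098/25, 3686/25, 2014/25]
+L3 (α=2/3) → [11948/75, 10736/75, 14114/75]
+L4 (α=2/7) → [15788/105, 16796/105, 18104/105]
+L5 (α=1/2) → [27233/210, 21418/105, 10522/105]
+L6 (α=7/8) → [58103/1680, 54493/840, 158257/840]
rounded: [35, 65, 188]

at x=1,y=3 over L1,L2,L3,L4,L5,L6:
after L1 α=7/8: [1169/8, 105/4, 217]
after L2 α=2/3: [1729/24, 1649/12, 635/3]
after L3 α=4/5: [14401/120, 1697/60, 1991/15]
after L4 α=1: [221, 136, 41]
after L5 α=3/4: [749/4, 251/2, 785/4]
after L6 α=2/3: [1477/12, 93/2, 595/4]
rounded: [123, 46, 149]

query (2,1) [L1,L2,L3,L4,L5] — begin 0,0,0
+L1 (α=5/6) → [905/6, 205/2, 490/3]
+L2 (α=1/2) → [1679/12, 631/4, 835/6]
+L3 (α=1/2) → [3275/24, 1351/8, 2221/12]
+L4 (α=1/2) → [5339/48, 1983/16, 4837/24]
+L5 (α=2/3) → [9371/144, 8767/48, 5749/72]
→ [65, 183, 80]


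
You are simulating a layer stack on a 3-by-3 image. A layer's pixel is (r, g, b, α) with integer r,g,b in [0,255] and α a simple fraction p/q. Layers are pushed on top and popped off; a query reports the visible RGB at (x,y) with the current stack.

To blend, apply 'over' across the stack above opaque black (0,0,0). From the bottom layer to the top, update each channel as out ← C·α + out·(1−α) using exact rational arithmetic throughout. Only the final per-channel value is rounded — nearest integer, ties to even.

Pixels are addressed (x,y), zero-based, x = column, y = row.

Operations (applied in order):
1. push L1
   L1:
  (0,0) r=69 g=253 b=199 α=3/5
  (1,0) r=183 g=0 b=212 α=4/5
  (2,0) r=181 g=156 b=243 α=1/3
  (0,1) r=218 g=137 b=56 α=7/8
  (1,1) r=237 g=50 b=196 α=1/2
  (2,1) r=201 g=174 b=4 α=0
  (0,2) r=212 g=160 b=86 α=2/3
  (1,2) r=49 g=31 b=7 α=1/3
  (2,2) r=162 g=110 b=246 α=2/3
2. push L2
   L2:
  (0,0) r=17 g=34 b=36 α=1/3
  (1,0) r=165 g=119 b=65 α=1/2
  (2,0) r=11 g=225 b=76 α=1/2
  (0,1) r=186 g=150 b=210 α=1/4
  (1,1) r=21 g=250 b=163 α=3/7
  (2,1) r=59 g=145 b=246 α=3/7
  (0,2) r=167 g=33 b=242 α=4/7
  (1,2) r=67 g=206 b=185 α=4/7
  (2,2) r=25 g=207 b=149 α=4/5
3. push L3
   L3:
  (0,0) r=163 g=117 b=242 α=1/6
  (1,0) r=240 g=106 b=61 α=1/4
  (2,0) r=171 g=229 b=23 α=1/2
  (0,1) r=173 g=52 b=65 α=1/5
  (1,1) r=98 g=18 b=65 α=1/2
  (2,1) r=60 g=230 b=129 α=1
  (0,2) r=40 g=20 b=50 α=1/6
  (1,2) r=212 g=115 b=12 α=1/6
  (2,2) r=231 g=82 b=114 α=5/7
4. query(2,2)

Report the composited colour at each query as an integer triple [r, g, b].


at x=2,y=2 over L1,L2,L3:
after L1 α=2/3: [108, 220/3, 164]
after L2 α=4/5: [208/5, 2704/15, 152]
after L3 α=5/7: [6191/35, 11558/105, 874/7]
→ [177, 110, 125]


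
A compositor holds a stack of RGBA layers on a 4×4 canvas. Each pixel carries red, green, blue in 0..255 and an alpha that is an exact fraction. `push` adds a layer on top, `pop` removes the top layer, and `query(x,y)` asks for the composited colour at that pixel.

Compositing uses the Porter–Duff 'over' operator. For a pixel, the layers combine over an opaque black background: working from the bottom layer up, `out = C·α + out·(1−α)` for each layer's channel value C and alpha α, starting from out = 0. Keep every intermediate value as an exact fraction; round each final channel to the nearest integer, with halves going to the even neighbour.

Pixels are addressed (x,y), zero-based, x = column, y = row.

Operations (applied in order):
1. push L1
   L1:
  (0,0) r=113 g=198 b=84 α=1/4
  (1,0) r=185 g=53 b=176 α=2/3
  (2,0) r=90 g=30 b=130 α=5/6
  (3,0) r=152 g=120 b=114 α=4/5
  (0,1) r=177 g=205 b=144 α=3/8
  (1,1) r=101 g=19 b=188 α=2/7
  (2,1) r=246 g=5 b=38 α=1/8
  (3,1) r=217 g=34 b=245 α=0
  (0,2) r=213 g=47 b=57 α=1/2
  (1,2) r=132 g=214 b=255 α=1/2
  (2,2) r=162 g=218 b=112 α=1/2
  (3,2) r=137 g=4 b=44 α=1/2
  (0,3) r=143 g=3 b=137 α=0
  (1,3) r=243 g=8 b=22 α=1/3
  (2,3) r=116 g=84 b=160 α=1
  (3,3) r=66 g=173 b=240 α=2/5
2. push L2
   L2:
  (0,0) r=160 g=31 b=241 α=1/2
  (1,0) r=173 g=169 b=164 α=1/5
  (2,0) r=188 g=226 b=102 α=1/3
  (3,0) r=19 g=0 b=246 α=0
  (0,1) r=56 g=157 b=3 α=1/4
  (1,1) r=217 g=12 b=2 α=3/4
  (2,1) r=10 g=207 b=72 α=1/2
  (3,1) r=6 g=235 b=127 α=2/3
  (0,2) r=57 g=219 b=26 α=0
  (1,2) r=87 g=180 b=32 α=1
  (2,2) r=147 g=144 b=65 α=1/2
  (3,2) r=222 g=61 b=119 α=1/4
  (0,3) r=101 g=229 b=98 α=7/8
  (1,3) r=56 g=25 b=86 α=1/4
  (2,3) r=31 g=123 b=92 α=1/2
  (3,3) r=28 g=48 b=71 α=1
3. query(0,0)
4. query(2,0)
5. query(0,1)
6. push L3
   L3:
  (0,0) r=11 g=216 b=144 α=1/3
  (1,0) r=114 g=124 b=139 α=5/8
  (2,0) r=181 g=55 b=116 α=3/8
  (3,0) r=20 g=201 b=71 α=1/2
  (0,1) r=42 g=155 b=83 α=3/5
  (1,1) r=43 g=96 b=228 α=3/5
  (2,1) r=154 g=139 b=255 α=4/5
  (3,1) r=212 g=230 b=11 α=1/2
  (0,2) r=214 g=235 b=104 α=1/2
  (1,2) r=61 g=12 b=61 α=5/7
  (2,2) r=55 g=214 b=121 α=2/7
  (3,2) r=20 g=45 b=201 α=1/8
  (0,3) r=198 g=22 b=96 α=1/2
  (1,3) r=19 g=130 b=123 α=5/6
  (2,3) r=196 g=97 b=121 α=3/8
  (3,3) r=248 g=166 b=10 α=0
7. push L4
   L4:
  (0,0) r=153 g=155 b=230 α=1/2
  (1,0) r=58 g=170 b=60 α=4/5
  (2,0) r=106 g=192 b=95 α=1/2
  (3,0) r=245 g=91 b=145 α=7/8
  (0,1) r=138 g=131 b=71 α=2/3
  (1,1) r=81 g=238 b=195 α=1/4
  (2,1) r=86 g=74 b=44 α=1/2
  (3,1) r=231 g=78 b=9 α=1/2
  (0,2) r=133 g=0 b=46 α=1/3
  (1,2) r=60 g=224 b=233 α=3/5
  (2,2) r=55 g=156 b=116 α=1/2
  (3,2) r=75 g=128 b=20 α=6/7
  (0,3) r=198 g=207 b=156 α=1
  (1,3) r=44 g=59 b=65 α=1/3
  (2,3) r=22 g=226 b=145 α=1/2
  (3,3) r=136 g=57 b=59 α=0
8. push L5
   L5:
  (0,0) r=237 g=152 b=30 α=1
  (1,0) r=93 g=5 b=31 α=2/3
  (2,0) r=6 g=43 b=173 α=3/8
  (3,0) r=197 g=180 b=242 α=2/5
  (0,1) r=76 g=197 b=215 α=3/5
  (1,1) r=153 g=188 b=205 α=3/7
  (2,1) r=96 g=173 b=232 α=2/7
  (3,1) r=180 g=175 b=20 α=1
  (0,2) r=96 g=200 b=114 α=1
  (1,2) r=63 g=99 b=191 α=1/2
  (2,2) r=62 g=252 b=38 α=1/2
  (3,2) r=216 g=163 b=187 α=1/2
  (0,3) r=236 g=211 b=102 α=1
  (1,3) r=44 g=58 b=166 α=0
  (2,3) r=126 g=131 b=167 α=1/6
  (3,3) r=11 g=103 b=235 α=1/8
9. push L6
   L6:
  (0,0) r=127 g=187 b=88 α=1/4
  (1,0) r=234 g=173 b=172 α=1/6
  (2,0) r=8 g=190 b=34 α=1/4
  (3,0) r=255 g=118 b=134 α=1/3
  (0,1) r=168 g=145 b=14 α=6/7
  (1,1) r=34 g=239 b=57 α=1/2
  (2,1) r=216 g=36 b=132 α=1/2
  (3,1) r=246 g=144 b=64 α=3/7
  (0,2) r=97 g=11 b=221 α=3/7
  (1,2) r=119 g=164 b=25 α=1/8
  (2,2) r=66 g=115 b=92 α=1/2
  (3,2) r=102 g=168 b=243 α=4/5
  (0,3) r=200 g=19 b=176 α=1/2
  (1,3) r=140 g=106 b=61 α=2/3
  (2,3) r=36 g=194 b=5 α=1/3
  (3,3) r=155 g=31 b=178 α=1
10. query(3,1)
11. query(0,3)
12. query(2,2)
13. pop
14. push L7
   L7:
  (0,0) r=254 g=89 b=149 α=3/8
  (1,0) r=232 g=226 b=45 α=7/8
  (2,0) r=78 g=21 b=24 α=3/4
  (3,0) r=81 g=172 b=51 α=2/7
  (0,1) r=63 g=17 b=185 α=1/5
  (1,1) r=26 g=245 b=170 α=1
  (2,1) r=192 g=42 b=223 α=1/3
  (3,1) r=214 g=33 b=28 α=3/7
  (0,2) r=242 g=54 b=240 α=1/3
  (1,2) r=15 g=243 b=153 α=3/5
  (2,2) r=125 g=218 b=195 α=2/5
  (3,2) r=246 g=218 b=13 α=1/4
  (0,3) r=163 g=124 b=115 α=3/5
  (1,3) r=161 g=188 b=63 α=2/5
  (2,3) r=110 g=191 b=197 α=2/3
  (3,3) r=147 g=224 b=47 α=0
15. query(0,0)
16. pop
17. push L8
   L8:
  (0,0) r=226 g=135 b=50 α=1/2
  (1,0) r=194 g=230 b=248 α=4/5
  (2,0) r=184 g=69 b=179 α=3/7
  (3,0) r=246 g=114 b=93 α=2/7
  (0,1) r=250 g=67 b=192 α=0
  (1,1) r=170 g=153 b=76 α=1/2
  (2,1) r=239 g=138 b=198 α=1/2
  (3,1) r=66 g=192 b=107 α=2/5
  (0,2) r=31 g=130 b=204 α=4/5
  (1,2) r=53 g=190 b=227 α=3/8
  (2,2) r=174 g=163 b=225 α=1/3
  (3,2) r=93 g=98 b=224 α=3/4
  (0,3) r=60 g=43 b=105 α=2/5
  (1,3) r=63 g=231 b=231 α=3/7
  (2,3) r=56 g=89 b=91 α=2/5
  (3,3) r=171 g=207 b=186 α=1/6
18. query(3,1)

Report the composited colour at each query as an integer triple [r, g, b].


at x=0,y=0 over L1,L2:
after L1 α=1/4: [113/4, 99/2, 21]
after L2 α=1/2: [753/8, 161/4, 131]
→ [94, 40, 131]

at x=2,y=0 over L1,L2:
+L1 (α=5/6) → [75, 25, 325/3]
+L2 (α=1/3) → [338/3, 92, 956/9]
rounded: [113, 92, 106]

query (0,1) [L1,L2] — begin 0,0,0
+L1 (α=3/8) → [531/8, 615/8, 54]
+L2 (α=1/4) → [2041/32, 3101/32, 165/4]
rounded: [64, 97, 41]

(3,1) stack=L1,L2,L3,L4,L5,L6; from [0,0,0]:
+L1 (α=0) → [0, 0, 0]
+L2 (α=2/3) → [4, 470/3, 254/3]
+L3 (α=1/2) → [108, 580/3, 287/6]
+L4 (α=1/2) → [339/2, 407/3, 341/12]
+L5 (α=1) → [180, 175, 20]
+L6 (α=3/7) → [1458/7, 1132/7, 272/7]
→ [208, 162, 39]

at x=0,y=3 over L1,L2,L3,L4,L5,L6:
after L1 α=0: [0, 0, 0]
after L2 α=7/8: [707/8, 1603/8, 343/4]
after L3 α=1/2: [2291/16, 1779/16, 727/8]
after L4 α=1: [198, 207, 156]
after L5 α=1: [236, 211, 102]
after L6 α=1/2: [218, 115, 139]
rounded: [218, 115, 139]

at x=2,y=2 over L1,L2,L3,L4,L5,L6:
after L1 α=1/2: [81, 109, 56]
after L2 α=1/2: [114, 253/2, 121/2]
after L3 α=2/7: [680/7, 303/2, 1089/14]
after L4 α=1/2: [1065/14, 615/4, 2713/28]
after L5 α=1/2: [1933/28, 1623/8, 3777/56]
after L6 α=1/2: [3781/56, 2543/16, 8929/112]
→ [68, 159, 80]

(0,0) stack=L1,L2,L3,L4,L5,L7; from [0,0,0]:
after L1 α=1/4: [113/4, 99/2, 21]
after L2 α=1/2: [753/8, 161/4, 131]
after L3 α=1/3: [797/12, 593/6, 406/3]
after L4 α=1/2: [2633/24, 1523/12, 548/3]
after L5 α=1: [237, 152, 30]
after L7 α=3/8: [1947/8, 1027/8, 597/8]
= [243, 128, 75]

(3,1) stack=L1,L2,L3,L4,L5,L8; from [0,0,0]:
after L1 α=0: [0, 0, 0]
after L2 α=2/3: [4, 470/3, 254/3]
after L3 α=1/2: [108, 580/3, 287/6]
after L4 α=1/2: [339/2, 407/3, 341/12]
after L5 α=1: [180, 175, 20]
after L8 α=2/5: [672/5, 909/5, 274/5]
= [134, 182, 55]


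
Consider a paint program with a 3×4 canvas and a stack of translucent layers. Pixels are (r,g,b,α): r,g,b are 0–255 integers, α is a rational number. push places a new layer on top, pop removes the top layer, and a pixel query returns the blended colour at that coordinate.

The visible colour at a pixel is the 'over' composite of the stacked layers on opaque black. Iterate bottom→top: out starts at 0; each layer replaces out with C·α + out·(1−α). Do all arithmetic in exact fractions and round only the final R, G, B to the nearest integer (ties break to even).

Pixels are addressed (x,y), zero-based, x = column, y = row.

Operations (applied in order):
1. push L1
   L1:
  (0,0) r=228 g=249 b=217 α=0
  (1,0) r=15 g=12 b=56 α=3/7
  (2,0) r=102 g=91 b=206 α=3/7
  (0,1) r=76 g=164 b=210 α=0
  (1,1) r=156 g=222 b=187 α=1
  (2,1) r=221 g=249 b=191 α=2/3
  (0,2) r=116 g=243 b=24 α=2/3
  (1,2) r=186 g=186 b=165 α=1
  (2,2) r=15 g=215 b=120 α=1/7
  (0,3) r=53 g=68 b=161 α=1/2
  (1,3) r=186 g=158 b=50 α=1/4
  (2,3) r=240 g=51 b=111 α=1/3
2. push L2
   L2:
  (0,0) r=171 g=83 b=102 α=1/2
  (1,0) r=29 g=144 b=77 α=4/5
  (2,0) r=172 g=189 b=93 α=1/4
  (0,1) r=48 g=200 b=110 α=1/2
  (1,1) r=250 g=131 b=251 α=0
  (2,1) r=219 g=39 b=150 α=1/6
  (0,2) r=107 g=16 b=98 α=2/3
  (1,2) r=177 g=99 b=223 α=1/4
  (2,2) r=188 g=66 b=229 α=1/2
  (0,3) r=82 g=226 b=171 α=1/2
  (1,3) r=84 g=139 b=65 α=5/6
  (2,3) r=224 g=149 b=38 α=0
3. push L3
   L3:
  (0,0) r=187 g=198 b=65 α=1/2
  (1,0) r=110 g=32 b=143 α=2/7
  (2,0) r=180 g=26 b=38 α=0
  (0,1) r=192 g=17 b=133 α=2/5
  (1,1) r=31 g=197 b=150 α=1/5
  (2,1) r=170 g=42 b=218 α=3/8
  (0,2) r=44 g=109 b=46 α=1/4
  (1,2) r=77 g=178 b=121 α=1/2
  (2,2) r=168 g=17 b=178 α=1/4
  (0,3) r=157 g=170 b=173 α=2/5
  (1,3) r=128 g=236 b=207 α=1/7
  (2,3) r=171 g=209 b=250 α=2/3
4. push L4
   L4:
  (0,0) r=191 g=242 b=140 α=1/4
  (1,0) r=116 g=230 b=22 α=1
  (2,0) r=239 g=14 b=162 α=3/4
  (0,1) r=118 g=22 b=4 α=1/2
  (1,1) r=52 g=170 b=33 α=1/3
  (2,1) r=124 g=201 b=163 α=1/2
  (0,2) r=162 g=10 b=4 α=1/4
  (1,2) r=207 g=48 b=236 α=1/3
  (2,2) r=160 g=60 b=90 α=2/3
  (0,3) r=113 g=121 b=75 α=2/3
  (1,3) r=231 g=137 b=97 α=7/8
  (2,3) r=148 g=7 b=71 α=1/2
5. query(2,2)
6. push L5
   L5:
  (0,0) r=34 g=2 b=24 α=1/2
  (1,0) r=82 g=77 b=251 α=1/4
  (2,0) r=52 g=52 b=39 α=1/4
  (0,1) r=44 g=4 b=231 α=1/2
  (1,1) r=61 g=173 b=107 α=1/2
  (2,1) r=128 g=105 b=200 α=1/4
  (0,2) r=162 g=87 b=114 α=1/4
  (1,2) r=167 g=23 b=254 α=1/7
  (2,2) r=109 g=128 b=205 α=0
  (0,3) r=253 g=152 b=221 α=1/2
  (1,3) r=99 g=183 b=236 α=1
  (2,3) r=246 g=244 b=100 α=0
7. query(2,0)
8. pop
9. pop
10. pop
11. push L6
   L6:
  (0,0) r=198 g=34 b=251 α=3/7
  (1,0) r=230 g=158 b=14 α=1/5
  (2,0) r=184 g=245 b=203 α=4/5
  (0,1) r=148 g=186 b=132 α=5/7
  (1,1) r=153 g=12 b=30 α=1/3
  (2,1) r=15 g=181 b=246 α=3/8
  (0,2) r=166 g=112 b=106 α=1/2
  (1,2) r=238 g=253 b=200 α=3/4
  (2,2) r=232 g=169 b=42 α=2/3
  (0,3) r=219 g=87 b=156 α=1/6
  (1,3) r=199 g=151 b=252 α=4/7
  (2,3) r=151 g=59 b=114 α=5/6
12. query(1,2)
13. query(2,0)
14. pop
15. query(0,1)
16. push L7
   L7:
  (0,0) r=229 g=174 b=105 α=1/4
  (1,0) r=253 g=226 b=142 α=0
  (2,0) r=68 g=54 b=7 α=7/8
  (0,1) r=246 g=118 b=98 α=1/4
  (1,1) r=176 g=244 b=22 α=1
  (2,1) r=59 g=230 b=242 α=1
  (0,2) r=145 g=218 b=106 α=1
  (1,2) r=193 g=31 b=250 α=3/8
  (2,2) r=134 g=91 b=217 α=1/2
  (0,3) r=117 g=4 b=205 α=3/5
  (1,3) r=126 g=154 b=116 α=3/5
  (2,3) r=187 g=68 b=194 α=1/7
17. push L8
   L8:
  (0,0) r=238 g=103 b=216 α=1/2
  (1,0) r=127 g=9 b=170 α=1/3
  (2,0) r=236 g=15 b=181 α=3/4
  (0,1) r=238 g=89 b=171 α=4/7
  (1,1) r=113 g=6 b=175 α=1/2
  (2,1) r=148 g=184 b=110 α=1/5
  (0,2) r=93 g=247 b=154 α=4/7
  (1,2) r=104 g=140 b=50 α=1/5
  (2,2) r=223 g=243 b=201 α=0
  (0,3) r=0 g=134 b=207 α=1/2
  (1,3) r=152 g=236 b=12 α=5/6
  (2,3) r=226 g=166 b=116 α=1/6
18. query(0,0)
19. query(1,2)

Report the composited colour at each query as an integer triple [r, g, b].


at x=2,y=2 over L1,L2,L3,L4:
+L1 (α=1/7) → [15/7, 215/7, 120/7]
+L2 (α=1/2) → [1331/14, 677/14, 1723/14]
+L3 (α=1/4) → [6345/56, 2269/56, 7661/56]
+L4 (α=2/3) → [24265/168, 8989/168, 17741/168]
= [144, 54, 106]

at x=2,y=0 over L1,L2,L3,L4,L5:
+L1 (α=3/7) → [306/7, 39, 618/7]
+L2 (α=1/4) → [1061/14, 153/2, 2505/28]
+L3 (α=0) → [1061/14, 153/2, 2505/28]
+L4 (α=3/4) → [11099/56, 237/8, 16113/112]
+L5 (α=1/4) → [36209/224, 1127/32, 52707/448]
→ [162, 35, 118]

at x=1,y=2 over L1,L2,L6:
L1 α=1: [186, 186, 165]
L2 α=1/4: [735/4, 657/4, 359/2]
L6 α=3/4: [3591/16, 3693/16, 1559/8]
rounded: [224, 231, 195]

at x=2,y=0 over L1,L2,L6:
after L1 α=3/7: [306/7, 39, 618/7]
after L2 α=1/4: [1061/14, 153/2, 2505/28]
after L6 α=4/5: [2273/14, 2113/10, 25241/140]
rounded: [162, 211, 180]

(0,1) stack=L1,L2; from [0,0,0]:
+L1 (α=0) → [0, 0, 0]
+L2 (α=1/2) → [24, 100, 55]
rounded: [24, 100, 55]

at x=0,y=0 over L1,L2,L7,L8:
L1 α=0: [0, 0, 0]
L2 α=1/2: [171/2, 83/2, 51]
L7 α=1/4: [971/8, 597/8, 129/2]
L8 α=1/2: [2875/16, 1421/16, 561/4]
rounded: [180, 89, 140]

at x=1,y=2 over L1,L2,L7,L8:
L1 α=1: [186, 186, 165]
L2 α=1/4: [735/4, 657/4, 359/2]
L7 α=3/8: [5991/32, 3657/32, 3295/16]
L8 α=1/5: [6823/40, 4777/40, 699/4]
= [171, 119, 175]


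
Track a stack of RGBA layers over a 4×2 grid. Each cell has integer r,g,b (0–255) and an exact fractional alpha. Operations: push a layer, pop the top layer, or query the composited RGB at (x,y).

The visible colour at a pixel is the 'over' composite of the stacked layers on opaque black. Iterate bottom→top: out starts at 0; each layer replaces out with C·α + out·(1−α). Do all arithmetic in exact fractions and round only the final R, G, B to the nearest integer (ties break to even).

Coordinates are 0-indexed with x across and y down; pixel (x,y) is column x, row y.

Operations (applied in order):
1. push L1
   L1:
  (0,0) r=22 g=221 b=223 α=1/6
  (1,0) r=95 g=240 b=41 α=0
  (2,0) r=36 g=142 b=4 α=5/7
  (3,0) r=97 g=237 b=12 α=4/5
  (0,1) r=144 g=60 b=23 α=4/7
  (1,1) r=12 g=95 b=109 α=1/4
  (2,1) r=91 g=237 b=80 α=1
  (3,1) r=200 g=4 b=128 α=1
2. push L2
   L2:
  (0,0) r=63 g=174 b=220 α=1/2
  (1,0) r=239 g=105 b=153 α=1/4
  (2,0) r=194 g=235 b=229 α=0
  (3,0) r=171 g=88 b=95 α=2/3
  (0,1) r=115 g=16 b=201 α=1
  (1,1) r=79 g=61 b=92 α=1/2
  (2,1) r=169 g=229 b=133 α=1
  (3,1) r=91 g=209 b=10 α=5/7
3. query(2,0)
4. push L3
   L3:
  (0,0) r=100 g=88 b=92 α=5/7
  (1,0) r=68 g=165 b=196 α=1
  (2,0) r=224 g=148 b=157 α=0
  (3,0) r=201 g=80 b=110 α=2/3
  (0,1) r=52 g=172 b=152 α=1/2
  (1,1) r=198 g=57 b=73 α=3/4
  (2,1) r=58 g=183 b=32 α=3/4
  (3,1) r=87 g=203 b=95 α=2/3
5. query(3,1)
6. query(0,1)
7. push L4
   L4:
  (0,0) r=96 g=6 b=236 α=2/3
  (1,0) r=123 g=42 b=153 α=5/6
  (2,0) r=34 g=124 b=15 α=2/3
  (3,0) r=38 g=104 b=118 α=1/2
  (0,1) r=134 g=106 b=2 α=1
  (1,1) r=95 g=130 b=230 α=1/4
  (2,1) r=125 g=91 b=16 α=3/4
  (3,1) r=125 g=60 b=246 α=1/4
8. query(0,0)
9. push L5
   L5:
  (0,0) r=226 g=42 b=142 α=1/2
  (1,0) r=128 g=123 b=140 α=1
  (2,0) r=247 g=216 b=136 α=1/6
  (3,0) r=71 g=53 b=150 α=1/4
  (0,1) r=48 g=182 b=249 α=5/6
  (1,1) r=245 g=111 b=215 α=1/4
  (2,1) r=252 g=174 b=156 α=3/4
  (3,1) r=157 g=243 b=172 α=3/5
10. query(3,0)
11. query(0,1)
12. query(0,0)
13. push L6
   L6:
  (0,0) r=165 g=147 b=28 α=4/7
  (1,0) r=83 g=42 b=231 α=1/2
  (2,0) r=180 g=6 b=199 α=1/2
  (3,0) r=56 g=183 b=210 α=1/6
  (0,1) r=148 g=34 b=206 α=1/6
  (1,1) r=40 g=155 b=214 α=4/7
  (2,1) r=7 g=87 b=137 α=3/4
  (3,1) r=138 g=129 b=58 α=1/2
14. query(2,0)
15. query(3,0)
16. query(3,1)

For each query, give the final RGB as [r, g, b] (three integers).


at x=2,y=0 over L1,L2:
after L1 α=5/7: [180/7, 710/7, 20/7]
after L2 α=0: [180/7, 710/7, 20/7]
rounded: [26, 101, 3]

query (3,1) [L1,L2,L3] — begin 0,0,0
after L1 α=1: [200, 4, 128]
after L2 α=5/7: [855/7, 1053/7, 306/7]
after L3 α=2/3: [691/7, 3895/21, 1636/21]
= [99, 185, 78]

query (0,1) [L1,L2,L3] — begin 0,0,0
after L1 α=4/7: [576/7, 240/7, 92/7]
after L2 α=1: [115, 16, 201]
after L3 α=1/2: [167/2, 94, 353/2]
→ [84, 94, 176]

at x=0,y=0 over L1,L2,L3,L4:
after L1 α=1/6: [11/3, 221/6, 223/6]
after L2 α=1/2: [100/3, 1265/12, 1543/12]
after L3 α=5/7: [1700/21, 3905/42, 4303/42]
after L4 α=2/3: [5732/63, 4409/126, 24127/126]
= [91, 35, 191]

at x=3,y=0 over L1,L2,L3,L4,L5:
+L1 (α=4/5) → [388/5, 948/5, 48/5]
+L2 (α=2/3) → [2098/15, 1828/15, 998/15]
+L3 (α=2/3) → [8128/45, 4228/45, 4298/45]
+L4 (α=1/2) → [4919/45, 4454/45, 4804/45]
+L5 (α=1/4) → [1496/15, 5249/60, 3527/30]
→ [100, 87, 118]

(0,1) stack=L1,L2,L3,L4,L5; from [0,0,0]:
+L1 (α=4/7) → [576/7, 240/7, 92/7]
+L2 (α=1) → [115, 16, 201]
+L3 (α=1/2) → [167/2, 94, 353/2]
+L4 (α=1) → [134, 106, 2]
+L5 (α=5/6) → [187/3, 508/3, 1247/6]
rounded: [62, 169, 208]

query (0,0) [L1,L2,L3,L4,L5] — begin 0,0,0
after L1 α=1/6: [11/3, 221/6, 223/6]
after L2 α=1/2: [100/3, 1265/12, 1543/12]
after L3 α=5/7: [1700/21, 3905/42, 4303/42]
after L4 α=2/3: [5732/63, 4409/126, 24127/126]
after L5 α=1/2: [9985/63, 9701/252, 42019/252]
→ [158, 38, 167]

at x=2,y=0 over L1,L2,L3,L4,L5,L6:
after L1 α=5/7: [180/7, 710/7, 20/7]
after L2 α=0: [180/7, 710/7, 20/7]
after L3 α=0: [180/7, 710/7, 20/7]
after L4 α=2/3: [656/21, 2446/21, 230/21]
after L5 α=1/6: [8467/126, 8383/63, 2003/63]
after L6 α=1/2: [31147/252, 8761/126, 7270/63]
→ [124, 70, 115]

query (3,0) [L1,L2,L3,L4,L5,L6] — begin 0,0,0
after L1 α=4/5: [388/5, 948/5, 48/5]
after L2 α=2/3: [2098/15, 1828/15, 998/15]
after L3 α=2/3: [8128/45, 4228/45, 4298/45]
after L4 α=1/2: [4919/45, 4454/45, 4804/45]
after L5 α=1/4: [1496/15, 5249/60, 3527/30]
after L6 α=1/6: [832/9, 7445/72, 4787/36]
rounded: [92, 103, 133]

(3,1) stack=L1,L2,L3,L4,L5,L6; from [0,0,0]:
after L1 α=1: [200, 4, 128]
after L2 α=5/7: [855/7, 1053/7, 306/7]
after L3 α=2/3: [691/7, 3895/21, 1636/21]
after L4 α=1/4: [737/7, 4315/28, 1679/14]
after L5 α=3/5: [4771/35, 14521/70, 5291/35]
after L6 α=1/2: [9601/70, 23551/140, 7321/70]
rounded: [137, 168, 105]


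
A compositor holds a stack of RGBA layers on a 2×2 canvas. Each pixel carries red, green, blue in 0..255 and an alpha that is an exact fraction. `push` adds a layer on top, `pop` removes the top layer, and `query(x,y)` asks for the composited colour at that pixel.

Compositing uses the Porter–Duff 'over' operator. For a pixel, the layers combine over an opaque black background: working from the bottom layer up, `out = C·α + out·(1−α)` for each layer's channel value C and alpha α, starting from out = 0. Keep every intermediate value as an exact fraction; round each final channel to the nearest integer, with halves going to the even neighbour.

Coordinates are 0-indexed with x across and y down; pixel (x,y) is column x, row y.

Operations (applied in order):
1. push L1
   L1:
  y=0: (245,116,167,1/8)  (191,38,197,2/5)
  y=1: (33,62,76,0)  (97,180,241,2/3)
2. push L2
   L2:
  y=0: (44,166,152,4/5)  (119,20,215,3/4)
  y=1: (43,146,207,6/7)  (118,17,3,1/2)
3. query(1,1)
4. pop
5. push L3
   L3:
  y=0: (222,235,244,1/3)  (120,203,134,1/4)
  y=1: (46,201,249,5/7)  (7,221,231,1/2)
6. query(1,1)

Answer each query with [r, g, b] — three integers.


query (1,1) [L1,L2] — begin 0,0,0
L1 α=2/3: [194/3, 120, 482/3]
L2 α=1/2: [274/3, 137/2, 491/6]
= [91, 68, 82]

at x=1,y=1 over L1,L3:
after L1 α=2/3: [194/3, 120, 482/3]
after L3 α=1/2: [215/6, 341/2, 1175/6]
rounded: [36, 170, 196]


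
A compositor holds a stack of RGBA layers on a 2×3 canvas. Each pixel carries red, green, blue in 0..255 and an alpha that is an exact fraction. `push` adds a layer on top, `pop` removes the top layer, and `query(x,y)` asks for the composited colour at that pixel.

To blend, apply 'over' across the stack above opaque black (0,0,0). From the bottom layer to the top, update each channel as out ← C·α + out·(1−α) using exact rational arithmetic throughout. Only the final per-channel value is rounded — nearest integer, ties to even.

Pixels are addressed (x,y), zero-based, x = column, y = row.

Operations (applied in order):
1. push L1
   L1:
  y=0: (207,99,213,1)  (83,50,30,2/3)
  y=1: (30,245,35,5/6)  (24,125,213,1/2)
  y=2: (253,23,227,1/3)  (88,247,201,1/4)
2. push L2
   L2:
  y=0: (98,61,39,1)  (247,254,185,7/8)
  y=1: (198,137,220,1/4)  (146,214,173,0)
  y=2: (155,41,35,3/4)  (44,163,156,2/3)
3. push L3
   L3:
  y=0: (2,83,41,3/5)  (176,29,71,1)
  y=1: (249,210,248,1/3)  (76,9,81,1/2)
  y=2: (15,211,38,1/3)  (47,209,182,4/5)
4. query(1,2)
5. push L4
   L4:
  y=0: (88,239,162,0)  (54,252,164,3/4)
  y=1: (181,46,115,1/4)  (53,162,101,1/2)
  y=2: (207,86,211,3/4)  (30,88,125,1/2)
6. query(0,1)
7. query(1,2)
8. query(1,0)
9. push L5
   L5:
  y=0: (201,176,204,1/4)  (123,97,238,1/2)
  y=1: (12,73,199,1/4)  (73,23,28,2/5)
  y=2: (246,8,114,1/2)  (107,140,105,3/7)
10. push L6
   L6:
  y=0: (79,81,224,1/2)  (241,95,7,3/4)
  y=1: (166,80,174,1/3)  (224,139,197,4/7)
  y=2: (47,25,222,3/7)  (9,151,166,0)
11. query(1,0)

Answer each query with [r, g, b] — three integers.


(1,2) stack=L1,L2,L3; from [0,0,0]:
L1 α=1/4: [22, 247/4, 201/4]
L2 α=2/3: [110/3, 517/4, 483/4]
L3 α=4/5: [674/15, 3861/20, 679/4]
rounded: [45, 193, 170]

(0,1) stack=L1,L2,L3,L4; from [0,0,0]:
+L1 (α=5/6) → [25, 1225/6, 175/6]
+L2 (α=1/4) → [273/4, 1499/8, 615/8]
+L3 (α=1/3) → [257/2, 2339/12, 1607/12]
+L4 (α=1/4) → [1133/8, 2523/16, 2067/16]
rounded: [142, 158, 129]

at x=1,y=2 over L1,L2,L3,L4:
L1 α=1/4: [22, 247/4, 201/4]
L2 α=2/3: [110/3, 517/4, 483/4]
L3 α=4/5: [674/15, 3861/20, 679/4]
L4 α=1/2: [562/15, 5621/40, 1179/8]
= [37, 141, 147]

(1,0) stack=L1,L2,L3,L4; from [0,0,0]:
L1 α=2/3: [166/3, 100/3, 20]
L2 α=7/8: [5353/24, 2717/12, 1315/8]
L3 α=1: [176, 29, 71]
L4 α=3/4: [169/2, 785/4, 563/4]
= [84, 196, 141]

query (1,0) [L1,L2,L3,L4,L5,L6] — begin 0,0,0
+L1 (α=2/3) → [166/3, 100/3, 20]
+L2 (α=7/8) → [5353/24, 2717/12, 1315/8]
+L3 (α=1) → [176, 29, 71]
+L4 (α=3/4) → [169/2, 785/4, 563/4]
+L5 (α=1/2) → [415/4, 1173/8, 1515/8]
+L6 (α=3/4) → [3307/16, 3453/32, 1683/32]
→ [207, 108, 53]


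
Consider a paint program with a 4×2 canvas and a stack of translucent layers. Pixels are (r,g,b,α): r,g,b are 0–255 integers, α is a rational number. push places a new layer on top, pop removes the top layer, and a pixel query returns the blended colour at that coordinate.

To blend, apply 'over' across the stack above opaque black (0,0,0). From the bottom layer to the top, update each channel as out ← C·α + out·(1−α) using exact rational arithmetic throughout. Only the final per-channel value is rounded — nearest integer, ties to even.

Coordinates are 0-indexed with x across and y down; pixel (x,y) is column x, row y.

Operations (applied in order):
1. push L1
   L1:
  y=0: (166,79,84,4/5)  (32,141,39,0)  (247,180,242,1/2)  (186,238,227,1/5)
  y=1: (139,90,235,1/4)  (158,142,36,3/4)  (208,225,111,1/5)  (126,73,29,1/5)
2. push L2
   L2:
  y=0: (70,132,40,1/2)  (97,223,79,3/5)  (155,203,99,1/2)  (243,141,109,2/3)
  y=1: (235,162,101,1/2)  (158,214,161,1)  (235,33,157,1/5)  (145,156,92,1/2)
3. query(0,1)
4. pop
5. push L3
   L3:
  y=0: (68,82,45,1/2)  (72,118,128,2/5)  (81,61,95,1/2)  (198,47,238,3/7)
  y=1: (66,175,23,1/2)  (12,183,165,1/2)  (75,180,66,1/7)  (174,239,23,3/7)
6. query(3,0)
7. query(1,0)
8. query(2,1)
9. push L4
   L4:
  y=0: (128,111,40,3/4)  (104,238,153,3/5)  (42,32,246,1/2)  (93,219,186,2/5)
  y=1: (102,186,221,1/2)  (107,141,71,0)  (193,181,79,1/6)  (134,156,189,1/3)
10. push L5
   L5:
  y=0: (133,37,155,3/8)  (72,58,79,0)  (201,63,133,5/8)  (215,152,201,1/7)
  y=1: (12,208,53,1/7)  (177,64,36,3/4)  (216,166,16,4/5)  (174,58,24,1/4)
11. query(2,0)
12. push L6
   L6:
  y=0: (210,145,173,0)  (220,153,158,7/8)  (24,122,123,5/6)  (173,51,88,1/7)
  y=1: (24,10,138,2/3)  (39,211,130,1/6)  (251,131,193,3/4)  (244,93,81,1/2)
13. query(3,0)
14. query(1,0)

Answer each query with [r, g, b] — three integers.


at x=0,y=1 over L1,L2:
L1 α=1/4: [139/4, 45/2, 235/4]
L2 α=1/2: [1079/8, 369/4, 639/8]
= [135, 92, 80]

(3,0) stack=L1,L3; from [0,0,0]:
+L1 (α=1/5) → [186/5, 238/5, 227/5]
+L3 (α=3/7) → [3714/35, 1657/35, 4478/35]
rounded: [106, 47, 128]

query (1,0) [L1,L3] — begin 0,0,0
after L1 α=0: [0, 0, 0]
after L3 α=2/5: [144/5, 236/5, 256/5]
rounded: [29, 47, 51]

(2,1) stack=L1,L3; from [0,0,0]:
after L1 α=1/5: [208/5, 45, 111/5]
after L3 α=1/7: [1623/35, 450/7, 996/35]
rounded: [46, 64, 28]

query (2,0) [L1,L3,L4,L5] — begin 0,0,0
+L1 (α=1/2) → [247/2, 90, 121]
+L3 (α=1/2) → [409/4, 151/2, 108]
+L4 (α=1/2) → [577/8, 215/4, 177]
+L5 (α=5/8) → [9771/64, 1905/32, 299/2]
→ [153, 60, 150]

query (3,0) [L1,L3,L4,L5,L6] — begin 0,0,0
+L1 (α=1/5) → [186/5, 238/5, 227/5]
+L3 (α=3/7) → [3714/35, 1657/35, 4478/35]
+L4 (α=2/5) → [17652/175, 20301/175, 26454/175]
+L5 (α=1/7) → [143537/1225, 148406/1225, 193899/1225]
+L6 (α=1/7) → [1073147/8575, 952911/8575, 1271194/8575]
= [125, 111, 148]

(1,0) stack=L1,L3,L4,L5,L6; from [0,0,0]:
+L1 (α=0) → [0, 0, 0]
+L3 (α=2/5) → [144/5, 236/5, 256/5]
+L4 (α=3/5) → [1848/25, 4042/25, 2807/25]
+L5 (α=0) → [1848/25, 4042/25, 2807/25]
+L6 (α=7/8) → [10087/50, 30817/200, 30457/200]
rounded: [202, 154, 152]
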